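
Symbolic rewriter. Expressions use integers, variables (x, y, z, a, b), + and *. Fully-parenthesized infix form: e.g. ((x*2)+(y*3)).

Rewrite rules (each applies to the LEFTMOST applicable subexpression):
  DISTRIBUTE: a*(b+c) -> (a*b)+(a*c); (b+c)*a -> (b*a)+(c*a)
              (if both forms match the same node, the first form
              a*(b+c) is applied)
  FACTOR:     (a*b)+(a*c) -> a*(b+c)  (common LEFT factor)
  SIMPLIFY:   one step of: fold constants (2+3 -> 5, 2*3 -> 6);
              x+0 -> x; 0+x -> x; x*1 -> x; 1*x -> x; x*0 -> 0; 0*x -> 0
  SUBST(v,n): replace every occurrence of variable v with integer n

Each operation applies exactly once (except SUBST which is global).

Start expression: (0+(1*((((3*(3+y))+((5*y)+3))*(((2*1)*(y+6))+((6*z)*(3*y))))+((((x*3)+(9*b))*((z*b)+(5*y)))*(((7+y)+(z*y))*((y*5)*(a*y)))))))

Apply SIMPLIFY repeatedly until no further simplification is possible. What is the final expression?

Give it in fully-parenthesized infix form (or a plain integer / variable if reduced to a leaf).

Answer: ((((3*(3+y))+((5*y)+3))*((2*(y+6))+((6*z)*(3*y))))+((((x*3)+(9*b))*((z*b)+(5*y)))*(((7+y)+(z*y))*((y*5)*(a*y)))))

Derivation:
Start: (0+(1*((((3*(3+y))+((5*y)+3))*(((2*1)*(y+6))+((6*z)*(3*y))))+((((x*3)+(9*b))*((z*b)+(5*y)))*(((7+y)+(z*y))*((y*5)*(a*y)))))))
Step 1: at root: (0+(1*((((3*(3+y))+((5*y)+3))*(((2*1)*(y+6))+((6*z)*(3*y))))+((((x*3)+(9*b))*((z*b)+(5*y)))*(((7+y)+(z*y))*((y*5)*(a*y))))))) -> (1*((((3*(3+y))+((5*y)+3))*(((2*1)*(y+6))+((6*z)*(3*y))))+((((x*3)+(9*b))*((z*b)+(5*y)))*(((7+y)+(z*y))*((y*5)*(a*y)))))); overall: (0+(1*((((3*(3+y))+((5*y)+3))*(((2*1)*(y+6))+((6*z)*(3*y))))+((((x*3)+(9*b))*((z*b)+(5*y)))*(((7+y)+(z*y))*((y*5)*(a*y))))))) -> (1*((((3*(3+y))+((5*y)+3))*(((2*1)*(y+6))+((6*z)*(3*y))))+((((x*3)+(9*b))*((z*b)+(5*y)))*(((7+y)+(z*y))*((y*5)*(a*y))))))
Step 2: at root: (1*((((3*(3+y))+((5*y)+3))*(((2*1)*(y+6))+((6*z)*(3*y))))+((((x*3)+(9*b))*((z*b)+(5*y)))*(((7+y)+(z*y))*((y*5)*(a*y)))))) -> ((((3*(3+y))+((5*y)+3))*(((2*1)*(y+6))+((6*z)*(3*y))))+((((x*3)+(9*b))*((z*b)+(5*y)))*(((7+y)+(z*y))*((y*5)*(a*y))))); overall: (1*((((3*(3+y))+((5*y)+3))*(((2*1)*(y+6))+((6*z)*(3*y))))+((((x*3)+(9*b))*((z*b)+(5*y)))*(((7+y)+(z*y))*((y*5)*(a*y)))))) -> ((((3*(3+y))+((5*y)+3))*(((2*1)*(y+6))+((6*z)*(3*y))))+((((x*3)+(9*b))*((z*b)+(5*y)))*(((7+y)+(z*y))*((y*5)*(a*y)))))
Step 3: at LRLL: (2*1) -> 2; overall: ((((3*(3+y))+((5*y)+3))*(((2*1)*(y+6))+((6*z)*(3*y))))+((((x*3)+(9*b))*((z*b)+(5*y)))*(((7+y)+(z*y))*((y*5)*(a*y))))) -> ((((3*(3+y))+((5*y)+3))*((2*(y+6))+((6*z)*(3*y))))+((((x*3)+(9*b))*((z*b)+(5*y)))*(((7+y)+(z*y))*((y*5)*(a*y)))))
Fixed point: ((((3*(3+y))+((5*y)+3))*((2*(y+6))+((6*z)*(3*y))))+((((x*3)+(9*b))*((z*b)+(5*y)))*(((7+y)+(z*y))*((y*5)*(a*y)))))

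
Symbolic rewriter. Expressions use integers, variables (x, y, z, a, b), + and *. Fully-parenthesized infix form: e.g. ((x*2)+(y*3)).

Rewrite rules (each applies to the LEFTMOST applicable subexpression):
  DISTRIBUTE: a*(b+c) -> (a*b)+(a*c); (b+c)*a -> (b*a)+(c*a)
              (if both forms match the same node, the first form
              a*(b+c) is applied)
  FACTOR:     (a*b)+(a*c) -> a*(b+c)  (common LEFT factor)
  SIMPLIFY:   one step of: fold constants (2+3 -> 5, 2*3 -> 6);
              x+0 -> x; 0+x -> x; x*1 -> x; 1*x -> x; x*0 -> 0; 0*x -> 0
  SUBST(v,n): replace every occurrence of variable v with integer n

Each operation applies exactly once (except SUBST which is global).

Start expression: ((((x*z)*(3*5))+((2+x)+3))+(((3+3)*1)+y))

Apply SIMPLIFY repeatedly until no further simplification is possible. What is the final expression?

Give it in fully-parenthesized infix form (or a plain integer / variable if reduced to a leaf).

Answer: ((((x*z)*15)+((2+x)+3))+(6+y))

Derivation:
Start: ((((x*z)*(3*5))+((2+x)+3))+(((3+3)*1)+y))
Step 1: at LLR: (3*5) -> 15; overall: ((((x*z)*(3*5))+((2+x)+3))+(((3+3)*1)+y)) -> ((((x*z)*15)+((2+x)+3))+(((3+3)*1)+y))
Step 2: at RL: ((3+3)*1) -> (3+3); overall: ((((x*z)*15)+((2+x)+3))+(((3+3)*1)+y)) -> ((((x*z)*15)+((2+x)+3))+((3+3)+y))
Step 3: at RL: (3+3) -> 6; overall: ((((x*z)*15)+((2+x)+3))+((3+3)+y)) -> ((((x*z)*15)+((2+x)+3))+(6+y))
Fixed point: ((((x*z)*15)+((2+x)+3))+(6+y))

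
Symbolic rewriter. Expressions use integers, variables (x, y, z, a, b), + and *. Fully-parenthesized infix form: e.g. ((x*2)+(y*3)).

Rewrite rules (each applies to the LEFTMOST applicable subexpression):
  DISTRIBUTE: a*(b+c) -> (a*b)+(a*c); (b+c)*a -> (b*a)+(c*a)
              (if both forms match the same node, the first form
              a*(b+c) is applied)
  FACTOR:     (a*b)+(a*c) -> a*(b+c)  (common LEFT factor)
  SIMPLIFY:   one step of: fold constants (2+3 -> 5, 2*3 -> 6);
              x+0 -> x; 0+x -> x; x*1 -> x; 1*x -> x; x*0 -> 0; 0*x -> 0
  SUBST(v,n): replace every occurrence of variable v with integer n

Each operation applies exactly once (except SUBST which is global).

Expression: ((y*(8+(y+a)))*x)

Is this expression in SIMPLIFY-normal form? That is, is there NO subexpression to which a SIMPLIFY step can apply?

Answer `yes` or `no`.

Answer: yes

Derivation:
Expression: ((y*(8+(y+a)))*x)
Scanning for simplifiable subexpressions (pre-order)...
  at root: ((y*(8+(y+a)))*x) (not simplifiable)
  at L: (y*(8+(y+a))) (not simplifiable)
  at LR: (8+(y+a)) (not simplifiable)
  at LRR: (y+a) (not simplifiable)
Result: no simplifiable subexpression found -> normal form.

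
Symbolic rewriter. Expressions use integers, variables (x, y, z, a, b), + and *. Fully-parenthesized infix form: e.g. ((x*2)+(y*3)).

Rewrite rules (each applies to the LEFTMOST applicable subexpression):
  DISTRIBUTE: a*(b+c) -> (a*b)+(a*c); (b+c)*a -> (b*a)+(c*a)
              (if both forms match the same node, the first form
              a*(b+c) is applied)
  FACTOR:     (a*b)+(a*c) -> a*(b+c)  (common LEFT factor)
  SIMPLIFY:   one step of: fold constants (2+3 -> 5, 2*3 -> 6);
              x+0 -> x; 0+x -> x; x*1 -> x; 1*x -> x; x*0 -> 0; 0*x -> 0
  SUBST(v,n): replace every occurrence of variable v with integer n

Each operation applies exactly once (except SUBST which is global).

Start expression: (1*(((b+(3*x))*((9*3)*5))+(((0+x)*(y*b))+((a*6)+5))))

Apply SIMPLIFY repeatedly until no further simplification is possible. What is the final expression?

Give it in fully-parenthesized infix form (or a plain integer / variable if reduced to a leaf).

Answer: (((b+(3*x))*135)+((x*(y*b))+((a*6)+5)))

Derivation:
Start: (1*(((b+(3*x))*((9*3)*5))+(((0+x)*(y*b))+((a*6)+5))))
Step 1: at root: (1*(((b+(3*x))*((9*3)*5))+(((0+x)*(y*b))+((a*6)+5)))) -> (((b+(3*x))*((9*3)*5))+(((0+x)*(y*b))+((a*6)+5))); overall: (1*(((b+(3*x))*((9*3)*5))+(((0+x)*(y*b))+((a*6)+5)))) -> (((b+(3*x))*((9*3)*5))+(((0+x)*(y*b))+((a*6)+5)))
Step 2: at LRL: (9*3) -> 27; overall: (((b+(3*x))*((9*3)*5))+(((0+x)*(y*b))+((a*6)+5))) -> (((b+(3*x))*(27*5))+(((0+x)*(y*b))+((a*6)+5)))
Step 3: at LR: (27*5) -> 135; overall: (((b+(3*x))*(27*5))+(((0+x)*(y*b))+((a*6)+5))) -> (((b+(3*x))*135)+(((0+x)*(y*b))+((a*6)+5)))
Step 4: at RLL: (0+x) -> x; overall: (((b+(3*x))*135)+(((0+x)*(y*b))+((a*6)+5))) -> (((b+(3*x))*135)+((x*(y*b))+((a*6)+5)))
Fixed point: (((b+(3*x))*135)+((x*(y*b))+((a*6)+5)))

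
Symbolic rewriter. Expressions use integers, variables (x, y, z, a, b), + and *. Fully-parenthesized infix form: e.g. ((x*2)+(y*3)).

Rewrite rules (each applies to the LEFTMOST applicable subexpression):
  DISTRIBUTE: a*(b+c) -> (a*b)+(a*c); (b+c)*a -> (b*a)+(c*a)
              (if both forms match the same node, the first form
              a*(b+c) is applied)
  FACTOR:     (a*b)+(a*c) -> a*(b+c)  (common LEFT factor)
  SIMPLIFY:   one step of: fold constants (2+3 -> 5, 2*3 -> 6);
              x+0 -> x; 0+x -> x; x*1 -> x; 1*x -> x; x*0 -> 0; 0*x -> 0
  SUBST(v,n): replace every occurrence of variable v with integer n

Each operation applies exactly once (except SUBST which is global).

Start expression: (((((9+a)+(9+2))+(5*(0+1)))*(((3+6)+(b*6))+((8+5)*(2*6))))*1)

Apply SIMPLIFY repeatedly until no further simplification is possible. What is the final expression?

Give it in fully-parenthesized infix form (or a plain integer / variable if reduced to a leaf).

Start: (((((9+a)+(9+2))+(5*(0+1)))*(((3+6)+(b*6))+((8+5)*(2*6))))*1)
Step 1: at root: (((((9+a)+(9+2))+(5*(0+1)))*(((3+6)+(b*6))+((8+5)*(2*6))))*1) -> ((((9+a)+(9+2))+(5*(0+1)))*(((3+6)+(b*6))+((8+5)*(2*6)))); overall: (((((9+a)+(9+2))+(5*(0+1)))*(((3+6)+(b*6))+((8+5)*(2*6))))*1) -> ((((9+a)+(9+2))+(5*(0+1)))*(((3+6)+(b*6))+((8+5)*(2*6))))
Step 2: at LLR: (9+2) -> 11; overall: ((((9+a)+(9+2))+(5*(0+1)))*(((3+6)+(b*6))+((8+5)*(2*6)))) -> ((((9+a)+11)+(5*(0+1)))*(((3+6)+(b*6))+((8+5)*(2*6))))
Step 3: at LRR: (0+1) -> 1; overall: ((((9+a)+11)+(5*(0+1)))*(((3+6)+(b*6))+((8+5)*(2*6)))) -> ((((9+a)+11)+(5*1))*(((3+6)+(b*6))+((8+5)*(2*6))))
Step 4: at LR: (5*1) -> 5; overall: ((((9+a)+11)+(5*1))*(((3+6)+(b*6))+((8+5)*(2*6)))) -> ((((9+a)+11)+5)*(((3+6)+(b*6))+((8+5)*(2*6))))
Step 5: at RLL: (3+6) -> 9; overall: ((((9+a)+11)+5)*(((3+6)+(b*6))+((8+5)*(2*6)))) -> ((((9+a)+11)+5)*((9+(b*6))+((8+5)*(2*6))))
Step 6: at RRL: (8+5) -> 13; overall: ((((9+a)+11)+5)*((9+(b*6))+((8+5)*(2*6)))) -> ((((9+a)+11)+5)*((9+(b*6))+(13*(2*6))))
Step 7: at RRR: (2*6) -> 12; overall: ((((9+a)+11)+5)*((9+(b*6))+(13*(2*6)))) -> ((((9+a)+11)+5)*((9+(b*6))+(13*12)))
Step 8: at RR: (13*12) -> 156; overall: ((((9+a)+11)+5)*((9+(b*6))+(13*12))) -> ((((9+a)+11)+5)*((9+(b*6))+156))
Fixed point: ((((9+a)+11)+5)*((9+(b*6))+156))

Answer: ((((9+a)+11)+5)*((9+(b*6))+156))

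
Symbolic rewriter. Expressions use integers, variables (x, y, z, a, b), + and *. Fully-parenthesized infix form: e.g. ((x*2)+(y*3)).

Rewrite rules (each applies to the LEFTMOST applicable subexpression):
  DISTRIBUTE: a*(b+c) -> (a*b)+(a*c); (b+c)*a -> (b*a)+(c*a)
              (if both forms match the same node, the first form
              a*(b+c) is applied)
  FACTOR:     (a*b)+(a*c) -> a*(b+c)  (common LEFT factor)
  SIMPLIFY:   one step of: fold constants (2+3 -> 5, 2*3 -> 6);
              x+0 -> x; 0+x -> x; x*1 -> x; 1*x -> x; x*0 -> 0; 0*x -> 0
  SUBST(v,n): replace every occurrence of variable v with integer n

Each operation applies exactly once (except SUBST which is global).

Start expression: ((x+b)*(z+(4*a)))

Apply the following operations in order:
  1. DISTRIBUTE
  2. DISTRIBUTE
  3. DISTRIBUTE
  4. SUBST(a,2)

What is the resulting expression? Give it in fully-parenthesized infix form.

Start: ((x+b)*(z+(4*a)))
Apply DISTRIBUTE at root (target: ((x+b)*(z+(4*a)))): ((x+b)*(z+(4*a))) -> (((x+b)*z)+((x+b)*(4*a)))
Apply DISTRIBUTE at L (target: ((x+b)*z)): (((x+b)*z)+((x+b)*(4*a))) -> (((x*z)+(b*z))+((x+b)*(4*a)))
Apply DISTRIBUTE at R (target: ((x+b)*(4*a))): (((x*z)+(b*z))+((x+b)*(4*a))) -> (((x*z)+(b*z))+((x*(4*a))+(b*(4*a))))
Apply SUBST(a,2): (((x*z)+(b*z))+((x*(4*a))+(b*(4*a)))) -> (((x*z)+(b*z))+((x*(4*2))+(b*(4*2))))

Answer: (((x*z)+(b*z))+((x*(4*2))+(b*(4*2))))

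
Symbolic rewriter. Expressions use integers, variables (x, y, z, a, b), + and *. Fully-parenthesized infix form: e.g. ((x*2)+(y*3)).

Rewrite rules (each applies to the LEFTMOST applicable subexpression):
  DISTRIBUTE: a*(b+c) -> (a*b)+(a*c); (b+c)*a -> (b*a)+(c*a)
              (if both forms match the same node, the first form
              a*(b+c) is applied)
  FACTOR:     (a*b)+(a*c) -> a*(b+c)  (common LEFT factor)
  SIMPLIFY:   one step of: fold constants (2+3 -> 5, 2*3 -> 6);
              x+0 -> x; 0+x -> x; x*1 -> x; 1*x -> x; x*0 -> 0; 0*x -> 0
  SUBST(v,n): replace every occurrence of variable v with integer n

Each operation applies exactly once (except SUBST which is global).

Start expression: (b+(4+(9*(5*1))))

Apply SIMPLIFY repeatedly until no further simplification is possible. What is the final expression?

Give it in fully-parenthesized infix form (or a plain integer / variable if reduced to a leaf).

Start: (b+(4+(9*(5*1))))
Step 1: at RRR: (5*1) -> 5; overall: (b+(4+(9*(5*1)))) -> (b+(4+(9*5)))
Step 2: at RR: (9*5) -> 45; overall: (b+(4+(9*5))) -> (b+(4+45))
Step 3: at R: (4+45) -> 49; overall: (b+(4+45)) -> (b+49)
Fixed point: (b+49)

Answer: (b+49)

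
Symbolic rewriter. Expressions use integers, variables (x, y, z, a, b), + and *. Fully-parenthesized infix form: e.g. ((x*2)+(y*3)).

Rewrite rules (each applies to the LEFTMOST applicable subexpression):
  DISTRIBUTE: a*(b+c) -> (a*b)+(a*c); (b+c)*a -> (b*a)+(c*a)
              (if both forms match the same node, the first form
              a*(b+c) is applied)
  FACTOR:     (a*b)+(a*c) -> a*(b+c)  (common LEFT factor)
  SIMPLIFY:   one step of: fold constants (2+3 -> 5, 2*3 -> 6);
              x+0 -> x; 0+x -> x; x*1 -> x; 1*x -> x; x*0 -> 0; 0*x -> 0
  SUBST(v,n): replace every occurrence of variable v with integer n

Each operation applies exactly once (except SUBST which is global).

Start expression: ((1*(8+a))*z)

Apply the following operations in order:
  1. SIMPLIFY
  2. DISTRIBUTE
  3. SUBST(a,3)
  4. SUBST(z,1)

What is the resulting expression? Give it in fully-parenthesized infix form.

Answer: ((8*1)+(3*1))

Derivation:
Start: ((1*(8+a))*z)
Apply SIMPLIFY at L (target: (1*(8+a))): ((1*(8+a))*z) -> ((8+a)*z)
Apply DISTRIBUTE at root (target: ((8+a)*z)): ((8+a)*z) -> ((8*z)+(a*z))
Apply SUBST(a,3): ((8*z)+(a*z)) -> ((8*z)+(3*z))
Apply SUBST(z,1): ((8*z)+(3*z)) -> ((8*1)+(3*1))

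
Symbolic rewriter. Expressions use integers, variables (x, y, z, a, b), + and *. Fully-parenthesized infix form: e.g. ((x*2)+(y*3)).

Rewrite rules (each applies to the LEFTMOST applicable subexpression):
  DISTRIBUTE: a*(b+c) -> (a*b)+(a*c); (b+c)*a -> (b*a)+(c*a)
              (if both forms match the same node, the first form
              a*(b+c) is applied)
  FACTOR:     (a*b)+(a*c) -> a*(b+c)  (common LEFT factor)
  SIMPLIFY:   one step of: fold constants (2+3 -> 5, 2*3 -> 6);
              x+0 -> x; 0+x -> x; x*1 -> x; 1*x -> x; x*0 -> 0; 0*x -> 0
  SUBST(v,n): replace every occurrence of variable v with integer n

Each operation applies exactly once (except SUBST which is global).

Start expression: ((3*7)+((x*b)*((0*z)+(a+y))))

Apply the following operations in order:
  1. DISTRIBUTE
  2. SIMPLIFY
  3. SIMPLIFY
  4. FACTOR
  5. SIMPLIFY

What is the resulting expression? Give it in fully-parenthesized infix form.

Answer: (21+((x*b)*(a+y)))

Derivation:
Start: ((3*7)+((x*b)*((0*z)+(a+y))))
Apply DISTRIBUTE at R (target: ((x*b)*((0*z)+(a+y)))): ((3*7)+((x*b)*((0*z)+(a+y)))) -> ((3*7)+(((x*b)*(0*z))+((x*b)*(a+y))))
Apply SIMPLIFY at L (target: (3*7)): ((3*7)+(((x*b)*(0*z))+((x*b)*(a+y)))) -> (21+(((x*b)*(0*z))+((x*b)*(a+y))))
Apply SIMPLIFY at RLR (target: (0*z)): (21+(((x*b)*(0*z))+((x*b)*(a+y)))) -> (21+(((x*b)*0)+((x*b)*(a+y))))
Apply FACTOR at R (target: (((x*b)*0)+((x*b)*(a+y)))): (21+(((x*b)*0)+((x*b)*(a+y)))) -> (21+((x*b)*(0+(a+y))))
Apply SIMPLIFY at RR (target: (0+(a+y))): (21+((x*b)*(0+(a+y)))) -> (21+((x*b)*(a+y)))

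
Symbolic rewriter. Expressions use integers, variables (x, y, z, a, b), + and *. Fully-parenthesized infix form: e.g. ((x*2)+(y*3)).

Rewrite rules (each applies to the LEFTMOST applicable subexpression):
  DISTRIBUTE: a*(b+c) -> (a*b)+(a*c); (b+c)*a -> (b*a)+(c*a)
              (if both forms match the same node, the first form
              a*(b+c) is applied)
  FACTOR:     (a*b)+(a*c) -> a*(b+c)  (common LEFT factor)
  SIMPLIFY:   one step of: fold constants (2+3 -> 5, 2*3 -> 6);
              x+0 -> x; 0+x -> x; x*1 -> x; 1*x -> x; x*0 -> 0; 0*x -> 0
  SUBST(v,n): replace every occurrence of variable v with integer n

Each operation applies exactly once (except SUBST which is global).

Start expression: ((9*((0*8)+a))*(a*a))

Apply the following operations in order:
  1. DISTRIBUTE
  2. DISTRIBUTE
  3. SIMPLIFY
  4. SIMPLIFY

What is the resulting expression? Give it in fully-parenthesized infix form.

Answer: ((0*(a*a))+((9*a)*(a*a)))

Derivation:
Start: ((9*((0*8)+a))*(a*a))
Apply DISTRIBUTE at L (target: (9*((0*8)+a))): ((9*((0*8)+a))*(a*a)) -> (((9*(0*8))+(9*a))*(a*a))
Apply DISTRIBUTE at root (target: (((9*(0*8))+(9*a))*(a*a))): (((9*(0*8))+(9*a))*(a*a)) -> (((9*(0*8))*(a*a))+((9*a)*(a*a)))
Apply SIMPLIFY at LLR (target: (0*8)): (((9*(0*8))*(a*a))+((9*a)*(a*a))) -> (((9*0)*(a*a))+((9*a)*(a*a)))
Apply SIMPLIFY at LL (target: (9*0)): (((9*0)*(a*a))+((9*a)*(a*a))) -> ((0*(a*a))+((9*a)*(a*a)))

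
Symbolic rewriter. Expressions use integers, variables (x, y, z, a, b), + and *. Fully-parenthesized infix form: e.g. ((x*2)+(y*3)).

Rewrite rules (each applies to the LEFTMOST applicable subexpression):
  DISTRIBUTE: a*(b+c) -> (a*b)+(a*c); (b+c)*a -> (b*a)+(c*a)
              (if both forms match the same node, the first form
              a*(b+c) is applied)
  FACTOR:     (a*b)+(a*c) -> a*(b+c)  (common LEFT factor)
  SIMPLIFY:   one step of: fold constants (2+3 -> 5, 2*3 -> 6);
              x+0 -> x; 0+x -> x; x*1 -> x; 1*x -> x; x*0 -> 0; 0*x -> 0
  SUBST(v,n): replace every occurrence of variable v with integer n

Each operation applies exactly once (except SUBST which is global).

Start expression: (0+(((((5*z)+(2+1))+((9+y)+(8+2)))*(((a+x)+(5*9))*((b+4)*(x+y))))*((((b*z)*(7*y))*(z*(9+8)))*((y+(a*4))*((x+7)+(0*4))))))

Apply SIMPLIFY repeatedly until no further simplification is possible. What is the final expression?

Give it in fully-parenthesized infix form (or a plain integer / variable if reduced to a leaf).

Answer: (((((5*z)+3)+((9+y)+10))*(((a+x)+45)*((b+4)*(x+y))))*((((b*z)*(7*y))*(z*17))*((y+(a*4))*(x+7))))

Derivation:
Start: (0+(((((5*z)+(2+1))+((9+y)+(8+2)))*(((a+x)+(5*9))*((b+4)*(x+y))))*((((b*z)*(7*y))*(z*(9+8)))*((y+(a*4))*((x+7)+(0*4))))))
Step 1: at root: (0+(((((5*z)+(2+1))+((9+y)+(8+2)))*(((a+x)+(5*9))*((b+4)*(x+y))))*((((b*z)*(7*y))*(z*(9+8)))*((y+(a*4))*((x+7)+(0*4)))))) -> (((((5*z)+(2+1))+((9+y)+(8+2)))*(((a+x)+(5*9))*((b+4)*(x+y))))*((((b*z)*(7*y))*(z*(9+8)))*((y+(a*4))*((x+7)+(0*4))))); overall: (0+(((((5*z)+(2+1))+((9+y)+(8+2)))*(((a+x)+(5*9))*((b+4)*(x+y))))*((((b*z)*(7*y))*(z*(9+8)))*((y+(a*4))*((x+7)+(0*4)))))) -> (((((5*z)+(2+1))+((9+y)+(8+2)))*(((a+x)+(5*9))*((b+4)*(x+y))))*((((b*z)*(7*y))*(z*(9+8)))*((y+(a*4))*((x+7)+(0*4)))))
Step 2: at LLLR: (2+1) -> 3; overall: (((((5*z)+(2+1))+((9+y)+(8+2)))*(((a+x)+(5*9))*((b+4)*(x+y))))*((((b*z)*(7*y))*(z*(9+8)))*((y+(a*4))*((x+7)+(0*4))))) -> (((((5*z)+3)+((9+y)+(8+2)))*(((a+x)+(5*9))*((b+4)*(x+y))))*((((b*z)*(7*y))*(z*(9+8)))*((y+(a*4))*((x+7)+(0*4)))))
Step 3: at LLRR: (8+2) -> 10; overall: (((((5*z)+3)+((9+y)+(8+2)))*(((a+x)+(5*9))*((b+4)*(x+y))))*((((b*z)*(7*y))*(z*(9+8)))*((y+(a*4))*((x+7)+(0*4))))) -> (((((5*z)+3)+((9+y)+10))*(((a+x)+(5*9))*((b+4)*(x+y))))*((((b*z)*(7*y))*(z*(9+8)))*((y+(a*4))*((x+7)+(0*4)))))
Step 4: at LRLR: (5*9) -> 45; overall: (((((5*z)+3)+((9+y)+10))*(((a+x)+(5*9))*((b+4)*(x+y))))*((((b*z)*(7*y))*(z*(9+8)))*((y+(a*4))*((x+7)+(0*4))))) -> (((((5*z)+3)+((9+y)+10))*(((a+x)+45)*((b+4)*(x+y))))*((((b*z)*(7*y))*(z*(9+8)))*((y+(a*4))*((x+7)+(0*4)))))
Step 5: at RLRR: (9+8) -> 17; overall: (((((5*z)+3)+((9+y)+10))*(((a+x)+45)*((b+4)*(x+y))))*((((b*z)*(7*y))*(z*(9+8)))*((y+(a*4))*((x+7)+(0*4))))) -> (((((5*z)+3)+((9+y)+10))*(((a+x)+45)*((b+4)*(x+y))))*((((b*z)*(7*y))*(z*17))*((y+(a*4))*((x+7)+(0*4)))))
Step 6: at RRRR: (0*4) -> 0; overall: (((((5*z)+3)+((9+y)+10))*(((a+x)+45)*((b+4)*(x+y))))*((((b*z)*(7*y))*(z*17))*((y+(a*4))*((x+7)+(0*4))))) -> (((((5*z)+3)+((9+y)+10))*(((a+x)+45)*((b+4)*(x+y))))*((((b*z)*(7*y))*(z*17))*((y+(a*4))*((x+7)+0))))
Step 7: at RRR: ((x+7)+0) -> (x+7); overall: (((((5*z)+3)+((9+y)+10))*(((a+x)+45)*((b+4)*(x+y))))*((((b*z)*(7*y))*(z*17))*((y+(a*4))*((x+7)+0)))) -> (((((5*z)+3)+((9+y)+10))*(((a+x)+45)*((b+4)*(x+y))))*((((b*z)*(7*y))*(z*17))*((y+(a*4))*(x+7))))
Fixed point: (((((5*z)+3)+((9+y)+10))*(((a+x)+45)*((b+4)*(x+y))))*((((b*z)*(7*y))*(z*17))*((y+(a*4))*(x+7))))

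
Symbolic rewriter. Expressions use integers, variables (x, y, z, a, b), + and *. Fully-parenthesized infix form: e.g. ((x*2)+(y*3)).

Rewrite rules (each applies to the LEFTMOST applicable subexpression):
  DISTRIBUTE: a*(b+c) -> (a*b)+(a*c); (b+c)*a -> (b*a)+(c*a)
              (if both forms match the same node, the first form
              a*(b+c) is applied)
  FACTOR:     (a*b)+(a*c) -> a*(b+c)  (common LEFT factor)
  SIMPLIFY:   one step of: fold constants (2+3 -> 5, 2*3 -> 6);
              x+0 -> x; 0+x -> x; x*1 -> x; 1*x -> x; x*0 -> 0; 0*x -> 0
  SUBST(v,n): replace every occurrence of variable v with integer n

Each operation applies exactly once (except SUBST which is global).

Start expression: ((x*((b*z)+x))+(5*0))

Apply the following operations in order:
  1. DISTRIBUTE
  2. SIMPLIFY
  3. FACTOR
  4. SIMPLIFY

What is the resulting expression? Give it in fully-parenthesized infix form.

Start: ((x*((b*z)+x))+(5*0))
Apply DISTRIBUTE at L (target: (x*((b*z)+x))): ((x*((b*z)+x))+(5*0)) -> (((x*(b*z))+(x*x))+(5*0))
Apply SIMPLIFY at R (target: (5*0)): (((x*(b*z))+(x*x))+(5*0)) -> (((x*(b*z))+(x*x))+0)
Apply FACTOR at L (target: ((x*(b*z))+(x*x))): (((x*(b*z))+(x*x))+0) -> ((x*((b*z)+x))+0)
Apply SIMPLIFY at root (target: ((x*((b*z)+x))+0)): ((x*((b*z)+x))+0) -> (x*((b*z)+x))

Answer: (x*((b*z)+x))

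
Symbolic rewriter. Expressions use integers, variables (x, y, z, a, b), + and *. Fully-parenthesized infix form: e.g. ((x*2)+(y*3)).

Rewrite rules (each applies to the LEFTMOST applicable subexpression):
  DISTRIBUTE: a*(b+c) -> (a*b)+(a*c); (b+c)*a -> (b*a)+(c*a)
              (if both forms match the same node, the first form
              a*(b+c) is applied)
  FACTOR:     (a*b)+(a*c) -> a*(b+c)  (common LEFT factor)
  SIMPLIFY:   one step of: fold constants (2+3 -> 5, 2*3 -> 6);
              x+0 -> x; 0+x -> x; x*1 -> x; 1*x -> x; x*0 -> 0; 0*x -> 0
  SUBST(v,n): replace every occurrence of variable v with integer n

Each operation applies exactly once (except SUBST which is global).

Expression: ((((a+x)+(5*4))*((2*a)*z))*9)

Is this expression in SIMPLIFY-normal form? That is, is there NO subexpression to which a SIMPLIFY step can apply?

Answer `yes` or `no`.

Expression: ((((a+x)+(5*4))*((2*a)*z))*9)
Scanning for simplifiable subexpressions (pre-order)...
  at root: ((((a+x)+(5*4))*((2*a)*z))*9) (not simplifiable)
  at L: (((a+x)+(5*4))*((2*a)*z)) (not simplifiable)
  at LL: ((a+x)+(5*4)) (not simplifiable)
  at LLL: (a+x) (not simplifiable)
  at LLR: (5*4) (SIMPLIFIABLE)
  at LR: ((2*a)*z) (not simplifiable)
  at LRL: (2*a) (not simplifiable)
Found simplifiable subexpr at path LLR: (5*4)
One SIMPLIFY step would give: ((((a+x)+20)*((2*a)*z))*9)
-> NOT in normal form.

Answer: no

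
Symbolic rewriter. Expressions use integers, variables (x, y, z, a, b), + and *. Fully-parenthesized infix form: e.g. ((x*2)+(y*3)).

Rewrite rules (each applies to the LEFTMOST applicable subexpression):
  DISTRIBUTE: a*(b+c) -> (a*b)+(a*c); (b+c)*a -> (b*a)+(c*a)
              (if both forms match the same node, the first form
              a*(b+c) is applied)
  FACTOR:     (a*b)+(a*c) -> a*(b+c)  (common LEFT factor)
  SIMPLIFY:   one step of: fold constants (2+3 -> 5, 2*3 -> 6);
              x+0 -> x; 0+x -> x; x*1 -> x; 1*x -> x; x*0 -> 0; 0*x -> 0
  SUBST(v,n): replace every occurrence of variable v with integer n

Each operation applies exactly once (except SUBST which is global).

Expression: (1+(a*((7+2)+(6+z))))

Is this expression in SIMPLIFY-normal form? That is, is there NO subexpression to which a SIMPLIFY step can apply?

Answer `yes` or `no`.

Answer: no

Derivation:
Expression: (1+(a*((7+2)+(6+z))))
Scanning for simplifiable subexpressions (pre-order)...
  at root: (1+(a*((7+2)+(6+z)))) (not simplifiable)
  at R: (a*((7+2)+(6+z))) (not simplifiable)
  at RR: ((7+2)+(6+z)) (not simplifiable)
  at RRL: (7+2) (SIMPLIFIABLE)
  at RRR: (6+z) (not simplifiable)
Found simplifiable subexpr at path RRL: (7+2)
One SIMPLIFY step would give: (1+(a*(9+(6+z))))
-> NOT in normal form.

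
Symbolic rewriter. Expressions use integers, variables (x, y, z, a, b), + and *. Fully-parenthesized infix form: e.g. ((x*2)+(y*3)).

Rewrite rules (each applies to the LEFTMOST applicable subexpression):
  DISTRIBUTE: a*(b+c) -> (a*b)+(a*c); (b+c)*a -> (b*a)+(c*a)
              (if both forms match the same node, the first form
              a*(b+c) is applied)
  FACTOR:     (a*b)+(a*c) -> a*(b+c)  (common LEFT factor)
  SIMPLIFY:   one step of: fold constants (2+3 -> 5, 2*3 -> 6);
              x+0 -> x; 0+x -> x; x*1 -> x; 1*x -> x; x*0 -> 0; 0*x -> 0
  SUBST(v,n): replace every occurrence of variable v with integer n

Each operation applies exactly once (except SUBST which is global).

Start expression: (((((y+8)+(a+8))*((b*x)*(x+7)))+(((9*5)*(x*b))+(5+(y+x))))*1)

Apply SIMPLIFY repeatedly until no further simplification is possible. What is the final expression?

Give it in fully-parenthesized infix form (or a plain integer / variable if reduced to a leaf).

Answer: ((((y+8)+(a+8))*((b*x)*(x+7)))+((45*(x*b))+(5+(y+x))))

Derivation:
Start: (((((y+8)+(a+8))*((b*x)*(x+7)))+(((9*5)*(x*b))+(5+(y+x))))*1)
Step 1: at root: (((((y+8)+(a+8))*((b*x)*(x+7)))+(((9*5)*(x*b))+(5+(y+x))))*1) -> ((((y+8)+(a+8))*((b*x)*(x+7)))+(((9*5)*(x*b))+(5+(y+x)))); overall: (((((y+8)+(a+8))*((b*x)*(x+7)))+(((9*5)*(x*b))+(5+(y+x))))*1) -> ((((y+8)+(a+8))*((b*x)*(x+7)))+(((9*5)*(x*b))+(5+(y+x))))
Step 2: at RLL: (9*5) -> 45; overall: ((((y+8)+(a+8))*((b*x)*(x+7)))+(((9*5)*(x*b))+(5+(y+x)))) -> ((((y+8)+(a+8))*((b*x)*(x+7)))+((45*(x*b))+(5+(y+x))))
Fixed point: ((((y+8)+(a+8))*((b*x)*(x+7)))+((45*(x*b))+(5+(y+x))))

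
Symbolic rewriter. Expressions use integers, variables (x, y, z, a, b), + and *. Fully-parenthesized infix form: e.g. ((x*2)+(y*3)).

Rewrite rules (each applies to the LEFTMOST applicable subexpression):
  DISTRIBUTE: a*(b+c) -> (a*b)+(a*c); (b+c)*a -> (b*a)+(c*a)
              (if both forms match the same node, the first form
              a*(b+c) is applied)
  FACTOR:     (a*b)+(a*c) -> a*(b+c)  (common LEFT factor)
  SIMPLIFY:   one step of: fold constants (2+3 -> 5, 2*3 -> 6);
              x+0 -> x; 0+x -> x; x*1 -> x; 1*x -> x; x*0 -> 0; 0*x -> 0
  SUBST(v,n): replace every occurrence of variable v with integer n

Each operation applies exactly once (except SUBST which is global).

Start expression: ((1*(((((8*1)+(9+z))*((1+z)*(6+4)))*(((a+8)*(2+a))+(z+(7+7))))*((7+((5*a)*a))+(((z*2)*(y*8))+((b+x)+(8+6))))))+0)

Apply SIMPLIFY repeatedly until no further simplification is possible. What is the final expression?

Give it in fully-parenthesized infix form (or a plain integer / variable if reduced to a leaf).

Answer: ((((8+(9+z))*((1+z)*10))*(((a+8)*(2+a))+(z+14)))*((7+((5*a)*a))+(((z*2)*(y*8))+((b+x)+14))))

Derivation:
Start: ((1*(((((8*1)+(9+z))*((1+z)*(6+4)))*(((a+8)*(2+a))+(z+(7+7))))*((7+((5*a)*a))+(((z*2)*(y*8))+((b+x)+(8+6))))))+0)
Step 1: at root: ((1*(((((8*1)+(9+z))*((1+z)*(6+4)))*(((a+8)*(2+a))+(z+(7+7))))*((7+((5*a)*a))+(((z*2)*(y*8))+((b+x)+(8+6))))))+0) -> (1*(((((8*1)+(9+z))*((1+z)*(6+4)))*(((a+8)*(2+a))+(z+(7+7))))*((7+((5*a)*a))+(((z*2)*(y*8))+((b+x)+(8+6)))))); overall: ((1*(((((8*1)+(9+z))*((1+z)*(6+4)))*(((a+8)*(2+a))+(z+(7+7))))*((7+((5*a)*a))+(((z*2)*(y*8))+((b+x)+(8+6))))))+0) -> (1*(((((8*1)+(9+z))*((1+z)*(6+4)))*(((a+8)*(2+a))+(z+(7+7))))*((7+((5*a)*a))+(((z*2)*(y*8))+((b+x)+(8+6))))))
Step 2: at root: (1*(((((8*1)+(9+z))*((1+z)*(6+4)))*(((a+8)*(2+a))+(z+(7+7))))*((7+((5*a)*a))+(((z*2)*(y*8))+((b+x)+(8+6)))))) -> (((((8*1)+(9+z))*((1+z)*(6+4)))*(((a+8)*(2+a))+(z+(7+7))))*((7+((5*a)*a))+(((z*2)*(y*8))+((b+x)+(8+6))))); overall: (1*(((((8*1)+(9+z))*((1+z)*(6+4)))*(((a+8)*(2+a))+(z+(7+7))))*((7+((5*a)*a))+(((z*2)*(y*8))+((b+x)+(8+6)))))) -> (((((8*1)+(9+z))*((1+z)*(6+4)))*(((a+8)*(2+a))+(z+(7+7))))*((7+((5*a)*a))+(((z*2)*(y*8))+((b+x)+(8+6)))))
Step 3: at LLLL: (8*1) -> 8; overall: (((((8*1)+(9+z))*((1+z)*(6+4)))*(((a+8)*(2+a))+(z+(7+7))))*((7+((5*a)*a))+(((z*2)*(y*8))+((b+x)+(8+6))))) -> ((((8+(9+z))*((1+z)*(6+4)))*(((a+8)*(2+a))+(z+(7+7))))*((7+((5*a)*a))+(((z*2)*(y*8))+((b+x)+(8+6)))))
Step 4: at LLRR: (6+4) -> 10; overall: ((((8+(9+z))*((1+z)*(6+4)))*(((a+8)*(2+a))+(z+(7+7))))*((7+((5*a)*a))+(((z*2)*(y*8))+((b+x)+(8+6))))) -> ((((8+(9+z))*((1+z)*10))*(((a+8)*(2+a))+(z+(7+7))))*((7+((5*a)*a))+(((z*2)*(y*8))+((b+x)+(8+6)))))
Step 5: at LRRR: (7+7) -> 14; overall: ((((8+(9+z))*((1+z)*10))*(((a+8)*(2+a))+(z+(7+7))))*((7+((5*a)*a))+(((z*2)*(y*8))+((b+x)+(8+6))))) -> ((((8+(9+z))*((1+z)*10))*(((a+8)*(2+a))+(z+14)))*((7+((5*a)*a))+(((z*2)*(y*8))+((b+x)+(8+6)))))
Step 6: at RRRR: (8+6) -> 14; overall: ((((8+(9+z))*((1+z)*10))*(((a+8)*(2+a))+(z+14)))*((7+((5*a)*a))+(((z*2)*(y*8))+((b+x)+(8+6))))) -> ((((8+(9+z))*((1+z)*10))*(((a+8)*(2+a))+(z+14)))*((7+((5*a)*a))+(((z*2)*(y*8))+((b+x)+14))))
Fixed point: ((((8+(9+z))*((1+z)*10))*(((a+8)*(2+a))+(z+14)))*((7+((5*a)*a))+(((z*2)*(y*8))+((b+x)+14))))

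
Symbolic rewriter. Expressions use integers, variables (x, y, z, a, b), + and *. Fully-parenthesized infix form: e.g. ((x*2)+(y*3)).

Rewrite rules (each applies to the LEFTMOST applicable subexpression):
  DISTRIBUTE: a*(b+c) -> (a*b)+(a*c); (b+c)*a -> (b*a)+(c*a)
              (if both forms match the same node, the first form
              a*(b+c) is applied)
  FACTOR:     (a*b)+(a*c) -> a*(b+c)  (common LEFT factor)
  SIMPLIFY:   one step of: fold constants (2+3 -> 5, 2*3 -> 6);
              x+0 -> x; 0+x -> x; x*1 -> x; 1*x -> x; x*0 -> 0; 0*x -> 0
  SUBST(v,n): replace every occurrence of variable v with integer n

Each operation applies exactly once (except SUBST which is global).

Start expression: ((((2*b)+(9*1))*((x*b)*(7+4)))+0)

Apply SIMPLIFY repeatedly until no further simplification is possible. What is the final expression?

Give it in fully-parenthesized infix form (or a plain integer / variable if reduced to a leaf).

Answer: (((2*b)+9)*((x*b)*11))

Derivation:
Start: ((((2*b)+(9*1))*((x*b)*(7+4)))+0)
Step 1: at root: ((((2*b)+(9*1))*((x*b)*(7+4)))+0) -> (((2*b)+(9*1))*((x*b)*(7+4))); overall: ((((2*b)+(9*1))*((x*b)*(7+4)))+0) -> (((2*b)+(9*1))*((x*b)*(7+4)))
Step 2: at LR: (9*1) -> 9; overall: (((2*b)+(9*1))*((x*b)*(7+4))) -> (((2*b)+9)*((x*b)*(7+4)))
Step 3: at RR: (7+4) -> 11; overall: (((2*b)+9)*((x*b)*(7+4))) -> (((2*b)+9)*((x*b)*11))
Fixed point: (((2*b)+9)*((x*b)*11))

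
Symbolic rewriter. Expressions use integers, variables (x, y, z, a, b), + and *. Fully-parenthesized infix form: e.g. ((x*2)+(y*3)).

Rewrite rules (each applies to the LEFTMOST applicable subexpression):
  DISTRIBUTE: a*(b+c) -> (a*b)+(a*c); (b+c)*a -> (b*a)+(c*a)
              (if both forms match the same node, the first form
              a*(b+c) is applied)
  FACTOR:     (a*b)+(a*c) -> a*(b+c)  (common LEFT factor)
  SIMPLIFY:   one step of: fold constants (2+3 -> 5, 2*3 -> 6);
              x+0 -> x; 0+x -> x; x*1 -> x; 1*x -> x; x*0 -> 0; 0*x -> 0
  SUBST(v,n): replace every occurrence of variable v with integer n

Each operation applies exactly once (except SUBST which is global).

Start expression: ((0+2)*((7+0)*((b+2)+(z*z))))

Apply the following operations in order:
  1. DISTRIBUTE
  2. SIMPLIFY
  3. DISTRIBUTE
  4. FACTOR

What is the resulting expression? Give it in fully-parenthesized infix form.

Answer: (0+(2*((7+0)*((b+2)+(z*z)))))

Derivation:
Start: ((0+2)*((7+0)*((b+2)+(z*z))))
Apply DISTRIBUTE at root (target: ((0+2)*((7+0)*((b+2)+(z*z))))): ((0+2)*((7+0)*((b+2)+(z*z)))) -> ((0*((7+0)*((b+2)+(z*z))))+(2*((7+0)*((b+2)+(z*z)))))
Apply SIMPLIFY at L (target: (0*((7+0)*((b+2)+(z*z))))): ((0*((7+0)*((b+2)+(z*z))))+(2*((7+0)*((b+2)+(z*z))))) -> (0+(2*((7+0)*((b+2)+(z*z)))))
Apply DISTRIBUTE at RR (target: ((7+0)*((b+2)+(z*z)))): (0+(2*((7+0)*((b+2)+(z*z))))) -> (0+(2*(((7+0)*(b+2))+((7+0)*(z*z)))))
Apply FACTOR at RR (target: (((7+0)*(b+2))+((7+0)*(z*z)))): (0+(2*(((7+0)*(b+2))+((7+0)*(z*z))))) -> (0+(2*((7+0)*((b+2)+(z*z)))))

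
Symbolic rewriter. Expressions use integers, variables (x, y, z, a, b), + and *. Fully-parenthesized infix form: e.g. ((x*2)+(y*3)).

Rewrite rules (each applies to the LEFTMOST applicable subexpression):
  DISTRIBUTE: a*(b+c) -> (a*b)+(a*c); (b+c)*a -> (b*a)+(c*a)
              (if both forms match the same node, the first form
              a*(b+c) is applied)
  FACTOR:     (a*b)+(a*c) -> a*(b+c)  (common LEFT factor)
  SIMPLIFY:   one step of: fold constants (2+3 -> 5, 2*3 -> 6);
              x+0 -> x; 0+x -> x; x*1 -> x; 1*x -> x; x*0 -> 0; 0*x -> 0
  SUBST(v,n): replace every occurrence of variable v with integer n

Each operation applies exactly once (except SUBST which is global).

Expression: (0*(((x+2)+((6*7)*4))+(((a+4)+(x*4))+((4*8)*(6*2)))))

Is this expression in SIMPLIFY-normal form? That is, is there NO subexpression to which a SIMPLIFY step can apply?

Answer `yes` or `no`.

Expression: (0*(((x+2)+((6*7)*4))+(((a+4)+(x*4))+((4*8)*(6*2)))))
Scanning for simplifiable subexpressions (pre-order)...
  at root: (0*(((x+2)+((6*7)*4))+(((a+4)+(x*4))+((4*8)*(6*2))))) (SIMPLIFIABLE)
  at R: (((x+2)+((6*7)*4))+(((a+4)+(x*4))+((4*8)*(6*2)))) (not simplifiable)
  at RL: ((x+2)+((6*7)*4)) (not simplifiable)
  at RLL: (x+2) (not simplifiable)
  at RLR: ((6*7)*4) (not simplifiable)
  at RLRL: (6*7) (SIMPLIFIABLE)
  at RR: (((a+4)+(x*4))+((4*8)*(6*2))) (not simplifiable)
  at RRL: ((a+4)+(x*4)) (not simplifiable)
  at RRLL: (a+4) (not simplifiable)
  at RRLR: (x*4) (not simplifiable)
  at RRR: ((4*8)*(6*2)) (not simplifiable)
  at RRRL: (4*8) (SIMPLIFIABLE)
  at RRRR: (6*2) (SIMPLIFIABLE)
Found simplifiable subexpr at path root: (0*(((x+2)+((6*7)*4))+(((a+4)+(x*4))+((4*8)*(6*2)))))
One SIMPLIFY step would give: 0
-> NOT in normal form.

Answer: no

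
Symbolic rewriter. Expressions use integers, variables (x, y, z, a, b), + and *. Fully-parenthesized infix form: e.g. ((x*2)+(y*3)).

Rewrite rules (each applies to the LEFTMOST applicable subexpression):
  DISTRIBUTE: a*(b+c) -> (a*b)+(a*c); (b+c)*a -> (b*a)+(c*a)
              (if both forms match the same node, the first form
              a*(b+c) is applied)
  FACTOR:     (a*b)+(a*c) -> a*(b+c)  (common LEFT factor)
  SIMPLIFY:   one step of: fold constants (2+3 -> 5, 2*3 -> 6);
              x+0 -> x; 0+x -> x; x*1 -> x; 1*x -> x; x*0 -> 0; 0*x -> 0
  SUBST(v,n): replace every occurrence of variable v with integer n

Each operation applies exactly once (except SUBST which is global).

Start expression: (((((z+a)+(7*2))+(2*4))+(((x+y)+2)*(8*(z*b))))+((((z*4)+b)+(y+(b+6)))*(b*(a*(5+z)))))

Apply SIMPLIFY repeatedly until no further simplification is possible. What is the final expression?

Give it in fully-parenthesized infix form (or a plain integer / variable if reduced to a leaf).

Start: (((((z+a)+(7*2))+(2*4))+(((x+y)+2)*(8*(z*b))))+((((z*4)+b)+(y+(b+6)))*(b*(a*(5+z)))))
Step 1: at LLLR: (7*2) -> 14; overall: (((((z+a)+(7*2))+(2*4))+(((x+y)+2)*(8*(z*b))))+((((z*4)+b)+(y+(b+6)))*(b*(a*(5+z))))) -> (((((z+a)+14)+(2*4))+(((x+y)+2)*(8*(z*b))))+((((z*4)+b)+(y+(b+6)))*(b*(a*(5+z)))))
Step 2: at LLR: (2*4) -> 8; overall: (((((z+a)+14)+(2*4))+(((x+y)+2)*(8*(z*b))))+((((z*4)+b)+(y+(b+6)))*(b*(a*(5+z))))) -> (((((z+a)+14)+8)+(((x+y)+2)*(8*(z*b))))+((((z*4)+b)+(y+(b+6)))*(b*(a*(5+z)))))
Fixed point: (((((z+a)+14)+8)+(((x+y)+2)*(8*(z*b))))+((((z*4)+b)+(y+(b+6)))*(b*(a*(5+z)))))

Answer: (((((z+a)+14)+8)+(((x+y)+2)*(8*(z*b))))+((((z*4)+b)+(y+(b+6)))*(b*(a*(5+z)))))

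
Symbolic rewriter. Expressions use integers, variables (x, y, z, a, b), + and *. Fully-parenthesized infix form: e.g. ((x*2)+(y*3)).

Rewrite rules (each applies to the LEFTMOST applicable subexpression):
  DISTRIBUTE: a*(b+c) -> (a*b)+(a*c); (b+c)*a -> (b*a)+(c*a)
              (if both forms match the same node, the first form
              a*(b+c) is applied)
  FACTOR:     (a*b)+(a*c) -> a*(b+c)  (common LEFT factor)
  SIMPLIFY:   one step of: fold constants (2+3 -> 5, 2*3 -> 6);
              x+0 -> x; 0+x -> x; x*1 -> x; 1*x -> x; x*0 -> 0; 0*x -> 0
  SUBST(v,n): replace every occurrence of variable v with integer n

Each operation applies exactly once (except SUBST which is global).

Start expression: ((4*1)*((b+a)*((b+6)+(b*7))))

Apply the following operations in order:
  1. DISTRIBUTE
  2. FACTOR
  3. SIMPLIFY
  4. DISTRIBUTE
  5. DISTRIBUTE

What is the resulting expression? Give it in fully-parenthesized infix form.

Start: ((4*1)*((b+a)*((b+6)+(b*7))))
Apply DISTRIBUTE at R (target: ((b+a)*((b+6)+(b*7)))): ((4*1)*((b+a)*((b+6)+(b*7)))) -> ((4*1)*(((b+a)*(b+6))+((b+a)*(b*7))))
Apply FACTOR at R (target: (((b+a)*(b+6))+((b+a)*(b*7)))): ((4*1)*(((b+a)*(b+6))+((b+a)*(b*7)))) -> ((4*1)*((b+a)*((b+6)+(b*7))))
Apply SIMPLIFY at L (target: (4*1)): ((4*1)*((b+a)*((b+6)+(b*7)))) -> (4*((b+a)*((b+6)+(b*7))))
Apply DISTRIBUTE at R (target: ((b+a)*((b+6)+(b*7)))): (4*((b+a)*((b+6)+(b*7)))) -> (4*(((b+a)*(b+6))+((b+a)*(b*7))))
Apply DISTRIBUTE at root (target: (4*(((b+a)*(b+6))+((b+a)*(b*7))))): (4*(((b+a)*(b+6))+((b+a)*(b*7)))) -> ((4*((b+a)*(b+6)))+(4*((b+a)*(b*7))))

Answer: ((4*((b+a)*(b+6)))+(4*((b+a)*(b*7))))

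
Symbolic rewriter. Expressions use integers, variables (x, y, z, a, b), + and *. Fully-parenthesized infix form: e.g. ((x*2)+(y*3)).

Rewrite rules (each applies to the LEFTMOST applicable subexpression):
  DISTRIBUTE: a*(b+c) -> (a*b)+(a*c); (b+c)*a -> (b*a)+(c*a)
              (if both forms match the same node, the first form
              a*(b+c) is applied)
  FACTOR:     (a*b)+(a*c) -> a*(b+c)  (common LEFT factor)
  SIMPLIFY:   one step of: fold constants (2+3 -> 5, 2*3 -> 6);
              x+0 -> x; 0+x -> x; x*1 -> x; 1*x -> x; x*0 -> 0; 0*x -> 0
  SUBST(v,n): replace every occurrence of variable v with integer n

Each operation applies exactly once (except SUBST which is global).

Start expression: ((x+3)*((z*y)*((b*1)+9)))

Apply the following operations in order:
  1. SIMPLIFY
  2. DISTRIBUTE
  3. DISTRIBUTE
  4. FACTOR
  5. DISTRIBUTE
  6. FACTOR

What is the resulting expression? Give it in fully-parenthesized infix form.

Answer: ((x*((z*y)*(b+9)))+(3*((z*y)*(b+9))))

Derivation:
Start: ((x+3)*((z*y)*((b*1)+9)))
Apply SIMPLIFY at RRL (target: (b*1)): ((x+3)*((z*y)*((b*1)+9))) -> ((x+3)*((z*y)*(b+9)))
Apply DISTRIBUTE at root (target: ((x+3)*((z*y)*(b+9)))): ((x+3)*((z*y)*(b+9))) -> ((x*((z*y)*(b+9)))+(3*((z*y)*(b+9))))
Apply DISTRIBUTE at LR (target: ((z*y)*(b+9))): ((x*((z*y)*(b+9)))+(3*((z*y)*(b+9)))) -> ((x*(((z*y)*b)+((z*y)*9)))+(3*((z*y)*(b+9))))
Apply FACTOR at LR (target: (((z*y)*b)+((z*y)*9))): ((x*(((z*y)*b)+((z*y)*9)))+(3*((z*y)*(b+9)))) -> ((x*((z*y)*(b+9)))+(3*((z*y)*(b+9))))
Apply DISTRIBUTE at LR (target: ((z*y)*(b+9))): ((x*((z*y)*(b+9)))+(3*((z*y)*(b+9)))) -> ((x*(((z*y)*b)+((z*y)*9)))+(3*((z*y)*(b+9))))
Apply FACTOR at LR (target: (((z*y)*b)+((z*y)*9))): ((x*(((z*y)*b)+((z*y)*9)))+(3*((z*y)*(b+9)))) -> ((x*((z*y)*(b+9)))+(3*((z*y)*(b+9))))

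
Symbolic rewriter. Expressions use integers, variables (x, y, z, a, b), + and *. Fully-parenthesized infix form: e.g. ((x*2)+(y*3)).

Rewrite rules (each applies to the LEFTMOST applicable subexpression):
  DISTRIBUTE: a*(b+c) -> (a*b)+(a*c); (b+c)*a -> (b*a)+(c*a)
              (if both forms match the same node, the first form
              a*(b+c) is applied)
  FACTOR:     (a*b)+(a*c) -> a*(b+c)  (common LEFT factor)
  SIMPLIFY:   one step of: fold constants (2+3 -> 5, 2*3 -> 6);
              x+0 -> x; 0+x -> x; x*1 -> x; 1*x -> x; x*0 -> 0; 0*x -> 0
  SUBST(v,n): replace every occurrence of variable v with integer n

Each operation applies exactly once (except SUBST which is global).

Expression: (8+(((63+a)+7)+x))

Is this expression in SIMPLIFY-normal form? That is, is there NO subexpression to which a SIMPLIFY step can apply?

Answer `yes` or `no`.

Expression: (8+(((63+a)+7)+x))
Scanning for simplifiable subexpressions (pre-order)...
  at root: (8+(((63+a)+7)+x)) (not simplifiable)
  at R: (((63+a)+7)+x) (not simplifiable)
  at RL: ((63+a)+7) (not simplifiable)
  at RLL: (63+a) (not simplifiable)
Result: no simplifiable subexpression found -> normal form.

Answer: yes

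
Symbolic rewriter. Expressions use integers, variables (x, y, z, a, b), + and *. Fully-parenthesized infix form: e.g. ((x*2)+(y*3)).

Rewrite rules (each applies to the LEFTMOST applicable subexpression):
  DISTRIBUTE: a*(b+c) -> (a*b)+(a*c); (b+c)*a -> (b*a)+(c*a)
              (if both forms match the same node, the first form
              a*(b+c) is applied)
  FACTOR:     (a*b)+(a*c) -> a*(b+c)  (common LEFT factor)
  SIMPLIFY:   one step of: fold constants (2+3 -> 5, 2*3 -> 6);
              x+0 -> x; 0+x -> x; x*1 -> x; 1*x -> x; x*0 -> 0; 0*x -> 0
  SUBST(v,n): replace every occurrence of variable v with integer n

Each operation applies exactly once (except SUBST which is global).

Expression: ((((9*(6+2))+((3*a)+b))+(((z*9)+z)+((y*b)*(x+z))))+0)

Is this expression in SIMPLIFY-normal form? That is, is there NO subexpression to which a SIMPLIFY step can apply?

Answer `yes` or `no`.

Expression: ((((9*(6+2))+((3*a)+b))+(((z*9)+z)+((y*b)*(x+z))))+0)
Scanning for simplifiable subexpressions (pre-order)...
  at root: ((((9*(6+2))+((3*a)+b))+(((z*9)+z)+((y*b)*(x+z))))+0) (SIMPLIFIABLE)
  at L: (((9*(6+2))+((3*a)+b))+(((z*9)+z)+((y*b)*(x+z)))) (not simplifiable)
  at LL: ((9*(6+2))+((3*a)+b)) (not simplifiable)
  at LLL: (9*(6+2)) (not simplifiable)
  at LLLR: (6+2) (SIMPLIFIABLE)
  at LLR: ((3*a)+b) (not simplifiable)
  at LLRL: (3*a) (not simplifiable)
  at LR: (((z*9)+z)+((y*b)*(x+z))) (not simplifiable)
  at LRL: ((z*9)+z) (not simplifiable)
  at LRLL: (z*9) (not simplifiable)
  at LRR: ((y*b)*(x+z)) (not simplifiable)
  at LRRL: (y*b) (not simplifiable)
  at LRRR: (x+z) (not simplifiable)
Found simplifiable subexpr at path root: ((((9*(6+2))+((3*a)+b))+(((z*9)+z)+((y*b)*(x+z))))+0)
One SIMPLIFY step would give: (((9*(6+2))+((3*a)+b))+(((z*9)+z)+((y*b)*(x+z))))
-> NOT in normal form.

Answer: no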